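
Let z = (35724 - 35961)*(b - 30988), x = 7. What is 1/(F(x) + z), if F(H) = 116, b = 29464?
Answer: 1/361304 ≈ 2.7678e-6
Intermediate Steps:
z = 361188 (z = (35724 - 35961)*(29464 - 30988) = -237*(-1524) = 361188)
1/(F(x) + z) = 1/(116 + 361188) = 1/361304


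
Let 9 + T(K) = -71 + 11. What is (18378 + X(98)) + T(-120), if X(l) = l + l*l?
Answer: 28011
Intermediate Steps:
T(K) = -69 (T(K) = -9 + (-71 + 11) = -9 - 60 = -69)
X(l) = l + l²
(18378 + X(98)) + T(-120) = (18378 + 98*(1 + 98)) - 69 = (18378 + 98*99) - 69 = (18378 + 9702) - 69 = 28080 - 69 = 28011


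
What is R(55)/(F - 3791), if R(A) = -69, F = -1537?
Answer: 23/1776 ≈ 0.012950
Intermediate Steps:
R(55)/(F - 3791) = -69/(-1537 - 3791) = -69/(-5328) = -69*(-1/5328) = 23/1776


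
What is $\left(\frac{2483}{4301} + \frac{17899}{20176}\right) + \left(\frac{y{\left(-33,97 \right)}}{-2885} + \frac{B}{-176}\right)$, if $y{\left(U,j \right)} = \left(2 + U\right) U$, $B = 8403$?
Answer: $- \frac{5837505292829}{125175787880} \approx -46.634$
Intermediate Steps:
$y{\left(U,j \right)} = U \left(2 + U\right)$
$\left(\frac{2483}{4301} + \frac{17899}{20176}\right) + \left(\frac{y{\left(-33,97 \right)}}{-2885} + \frac{B}{-176}\right) = \left(\frac{2483}{4301} + \frac{17899}{20176}\right) + \left(\frac{\left(-33\right) \left(2 - 33\right)}{-2885} + \frac{8403}{-176}\right) = \left(2483 \cdot \frac{1}{4301} + 17899 \cdot \frac{1}{20176}\right) + \left(\left(-33\right) \left(-31\right) \left(- \frac{1}{2885}\right) + 8403 \left(- \frac{1}{176}\right)\right) = \left(\frac{2483}{4301} + \frac{17899}{20176}\right) + \left(1023 \left(- \frac{1}{2885}\right) - \frac{8403}{176}\right) = \frac{127080607}{86776976} - \frac{24422703}{507760} = - \frac{5837505292829}{125175787880}$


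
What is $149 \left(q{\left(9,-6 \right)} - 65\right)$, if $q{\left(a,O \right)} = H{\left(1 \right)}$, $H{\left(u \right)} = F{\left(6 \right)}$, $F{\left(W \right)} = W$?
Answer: $-8791$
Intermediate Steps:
$H{\left(u \right)} = 6$
$q{\left(a,O \right)} = 6$
$149 \left(q{\left(9,-6 \right)} - 65\right) = 149 \left(6 - 65\right) = 149 \left(-59\right) = -8791$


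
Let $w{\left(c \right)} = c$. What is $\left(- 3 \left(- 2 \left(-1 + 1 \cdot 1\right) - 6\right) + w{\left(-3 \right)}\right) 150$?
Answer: $2250$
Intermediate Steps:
$\left(- 3 \left(- 2 \left(-1 + 1 \cdot 1\right) - 6\right) + w{\left(-3 \right)}\right) 150 = \left(- 3 \left(- 2 \left(-1 + 1 \cdot 1\right) - 6\right) - 3\right) 150 = \left(- 3 \left(- 2 \left(-1 + 1\right) - 6\right) - 3\right) 150 = \left(- 3 \left(\left(-2\right) 0 - 6\right) - 3\right) 150 = \left(- 3 \left(0 - 6\right) - 3\right) 150 = \left(\left(-3\right) \left(-6\right) - 3\right) 150 = \left(18 - 3\right) 150 = 15 \cdot 150 = 2250$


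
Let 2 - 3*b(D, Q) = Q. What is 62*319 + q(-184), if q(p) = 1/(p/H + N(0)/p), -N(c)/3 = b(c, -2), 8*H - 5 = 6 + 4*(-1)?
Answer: 1339069168/67705 ≈ 19778.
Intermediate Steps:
H = 7/8 (H = 5/8 + (6 + 4*(-1))/8 = 5/8 + (6 - 4)/8 = 5/8 + (⅛)*2 = 5/8 + ¼ = 7/8 ≈ 0.87500)
b(D, Q) = ⅔ - Q/3
N(c) = -4 (N(c) = -3*(⅔ - ⅓*(-2)) = -3*(⅔ + ⅔) = -3*4/3 = -4)
q(p) = 1/(-4/p + 8*p/7) (q(p) = 1/(p/(7/8) - 4/p) = 1/(p*(8/7) - 4/p) = 1/(8*p/7 - 4/p) = 1/(-4/p + 8*p/7))
62*319 + q(-184) = 62*319 + (7/4)*(-184)/(-7 + 2*(-184)²) = 19778 + (7/4)*(-184)/(-7 + 2*33856) = 19778 + (7/4)*(-184)/(-7 + 67712) = 19778 + (7/4)*(-184)/67705 = 19778 + (7/4)*(-184)*(1/67705) = 19778 - 322/67705 = 1339069168/67705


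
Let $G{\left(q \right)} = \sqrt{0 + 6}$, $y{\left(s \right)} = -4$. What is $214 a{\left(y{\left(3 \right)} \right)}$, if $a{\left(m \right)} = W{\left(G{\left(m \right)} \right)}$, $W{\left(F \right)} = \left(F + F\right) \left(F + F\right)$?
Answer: $5136$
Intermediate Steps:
$G{\left(q \right)} = \sqrt{6}$
$W{\left(F \right)} = 4 F^{2}$ ($W{\left(F \right)} = 2 F 2 F = 4 F^{2}$)
$a{\left(m \right)} = 24$ ($a{\left(m \right)} = 4 \left(\sqrt{6}\right)^{2} = 4 \cdot 6 = 24$)
$214 a{\left(y{\left(3 \right)} \right)} = 214 \cdot 24 = 5136$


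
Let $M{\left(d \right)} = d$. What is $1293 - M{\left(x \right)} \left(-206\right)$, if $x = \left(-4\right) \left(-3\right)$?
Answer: $3765$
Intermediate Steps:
$x = 12$
$1293 - M{\left(x \right)} \left(-206\right) = 1293 - 12 \left(-206\right) = 1293 - -2472 = 1293 + 2472 = 3765$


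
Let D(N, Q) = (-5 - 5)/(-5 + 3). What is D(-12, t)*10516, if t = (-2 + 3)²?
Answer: 52580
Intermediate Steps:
t = 1 (t = 1² = 1)
D(N, Q) = 5 (D(N, Q) = -10/(-2) = -10*(-½) = 5)
D(-12, t)*10516 = 5*10516 = 52580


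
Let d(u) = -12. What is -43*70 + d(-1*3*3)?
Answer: -3022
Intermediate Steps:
-43*70 + d(-1*3*3) = -43*70 - 12 = -3010 - 12 = -3022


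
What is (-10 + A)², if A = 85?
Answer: 5625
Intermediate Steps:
(-10 + A)² = (-10 + 85)² = 75² = 5625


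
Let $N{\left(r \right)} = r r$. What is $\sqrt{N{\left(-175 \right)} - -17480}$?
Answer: $3 \sqrt{5345} \approx 219.33$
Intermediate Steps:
$N{\left(r \right)} = r^{2}$
$\sqrt{N{\left(-175 \right)} - -17480} = \sqrt{\left(-175\right)^{2} - -17480} = \sqrt{30625 + 17480} = \sqrt{48105} = 3 \sqrt{5345}$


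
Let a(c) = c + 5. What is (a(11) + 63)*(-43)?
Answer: -3397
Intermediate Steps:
a(c) = 5 + c
(a(11) + 63)*(-43) = ((5 + 11) + 63)*(-43) = (16 + 63)*(-43) = 79*(-43) = -3397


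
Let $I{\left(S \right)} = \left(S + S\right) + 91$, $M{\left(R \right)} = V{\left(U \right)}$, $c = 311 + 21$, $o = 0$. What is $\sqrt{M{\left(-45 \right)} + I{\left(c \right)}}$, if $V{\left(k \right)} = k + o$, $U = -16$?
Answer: $\sqrt{739} \approx 27.185$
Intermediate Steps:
$c = 332$
$V{\left(k \right)} = k$ ($V{\left(k \right)} = k + 0 = k$)
$M{\left(R \right)} = -16$
$I{\left(S \right)} = 91 + 2 S$ ($I{\left(S \right)} = 2 S + 91 = 91 + 2 S$)
$\sqrt{M{\left(-45 \right)} + I{\left(c \right)}} = \sqrt{-16 + \left(91 + 2 \cdot 332\right)} = \sqrt{-16 + \left(91 + 664\right)} = \sqrt{-16 + 755} = \sqrt{739}$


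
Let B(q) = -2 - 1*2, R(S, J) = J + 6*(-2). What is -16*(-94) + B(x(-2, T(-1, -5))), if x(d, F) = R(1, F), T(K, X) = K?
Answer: 1500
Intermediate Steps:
R(S, J) = -12 + J (R(S, J) = J - 12 = -12 + J)
x(d, F) = -12 + F
B(q) = -4 (B(q) = -2 - 2 = -4)
-16*(-94) + B(x(-2, T(-1, -5))) = -16*(-94) - 4 = 1504 - 4 = 1500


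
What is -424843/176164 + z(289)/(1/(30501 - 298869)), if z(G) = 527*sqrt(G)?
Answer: -423552675598411/176164 ≈ -2.4043e+9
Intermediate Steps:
-424843/176164 + z(289)/(1/(30501 - 298869)) = -424843/176164 + (527*sqrt(289))/(1/(30501 - 298869)) = -424843*1/176164 + (527*17)/(1/(-268368)) = -424843/176164 + 8959/(-1/268368) = -424843/176164 + 8959*(-268368) = -424843/176164 - 2404308912 = -423552675598411/176164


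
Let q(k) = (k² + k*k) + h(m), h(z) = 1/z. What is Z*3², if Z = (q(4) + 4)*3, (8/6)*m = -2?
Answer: 954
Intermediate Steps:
m = -3/2 (m = (¾)*(-2) = -3/2 ≈ -1.5000)
q(k) = -⅔ + 2*k² (q(k) = (k² + k*k) + 1/(-3/2) = (k² + k²) - ⅔ = 2*k² - ⅔ = -⅔ + 2*k²)
Z = 106 (Z = ((-⅔ + 2*4²) + 4)*3 = ((-⅔ + 2*16) + 4)*3 = ((-⅔ + 32) + 4)*3 = (94/3 + 4)*3 = (106/3)*3 = 106)
Z*3² = 106*3² = 106*9 = 954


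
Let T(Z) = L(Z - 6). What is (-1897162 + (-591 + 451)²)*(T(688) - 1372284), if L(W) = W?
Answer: 2575267794324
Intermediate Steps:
T(Z) = -6 + Z (T(Z) = Z - 6 = -6 + Z)
(-1897162 + (-591 + 451)²)*(T(688) - 1372284) = (-1897162 + (-591 + 451)²)*((-6 + 688) - 1372284) = (-1897162 + (-140)²)*(682 - 1372284) = (-1897162 + 19600)*(-1371602) = -1877562*(-1371602) = 2575267794324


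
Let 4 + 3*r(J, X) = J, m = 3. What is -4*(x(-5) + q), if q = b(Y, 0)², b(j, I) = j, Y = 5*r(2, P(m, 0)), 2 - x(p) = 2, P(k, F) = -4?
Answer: -400/9 ≈ -44.444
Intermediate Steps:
r(J, X) = -4/3 + J/3
x(p) = 0 (x(p) = 2 - 1*2 = 2 - 2 = 0)
Y = -10/3 (Y = 5*(-4/3 + (⅓)*2) = 5*(-4/3 + ⅔) = 5*(-⅔) = -10/3 ≈ -3.3333)
q = 100/9 (q = (-10/3)² = 100/9 ≈ 11.111)
-4*(x(-5) + q) = -4*(0 + 100/9) = -4*100/9 = -400/9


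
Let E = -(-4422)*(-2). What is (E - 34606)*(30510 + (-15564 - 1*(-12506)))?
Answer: -1192789400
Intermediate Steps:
E = -8844 (E = -134*66 = -8844)
(E - 34606)*(30510 + (-15564 - 1*(-12506))) = (-8844 - 34606)*(30510 + (-15564 - 1*(-12506))) = -43450*(30510 + (-15564 + 12506)) = -43450*(30510 - 3058) = -43450*27452 = -1192789400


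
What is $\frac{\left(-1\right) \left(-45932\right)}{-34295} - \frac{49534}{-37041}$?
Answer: $- \frac{2598682}{1270321095} \approx -0.0020457$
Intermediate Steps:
$\frac{\left(-1\right) \left(-45932\right)}{-34295} - \frac{49534}{-37041} = 45932 \left(- \frac{1}{34295}\right) - - \frac{49534}{37041} = - \frac{45932}{34295} + \frac{49534}{37041} = - \frac{2598682}{1270321095}$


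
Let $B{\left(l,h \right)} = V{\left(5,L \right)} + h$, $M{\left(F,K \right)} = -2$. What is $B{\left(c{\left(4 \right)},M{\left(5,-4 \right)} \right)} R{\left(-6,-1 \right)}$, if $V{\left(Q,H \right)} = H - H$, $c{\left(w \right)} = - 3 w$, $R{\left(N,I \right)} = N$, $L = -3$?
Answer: $12$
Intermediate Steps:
$V{\left(Q,H \right)} = 0$
$B{\left(l,h \right)} = h$ ($B{\left(l,h \right)} = 0 + h = h$)
$B{\left(c{\left(4 \right)},M{\left(5,-4 \right)} \right)} R{\left(-6,-1 \right)} = \left(-2\right) \left(-6\right) = 12$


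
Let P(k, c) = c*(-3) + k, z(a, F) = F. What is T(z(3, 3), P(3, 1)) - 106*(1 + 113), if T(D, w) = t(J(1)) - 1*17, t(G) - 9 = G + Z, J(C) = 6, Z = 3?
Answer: -12083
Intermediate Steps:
t(G) = 12 + G (t(G) = 9 + (G + 3) = 9 + (3 + G) = 12 + G)
P(k, c) = k - 3*c (P(k, c) = -3*c + k = k - 3*c)
T(D, w) = 1 (T(D, w) = (12 + 6) - 1*17 = 18 - 17 = 1)
T(z(3, 3), P(3, 1)) - 106*(1 + 113) = 1 - 106*(1 + 113) = 1 - 106*114 = 1 - 12084 = -12083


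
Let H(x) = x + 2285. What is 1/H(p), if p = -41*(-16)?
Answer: 1/2941 ≈ 0.00034002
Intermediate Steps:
p = 656
H(x) = 2285 + x
1/H(p) = 1/(2285 + 656) = 1/2941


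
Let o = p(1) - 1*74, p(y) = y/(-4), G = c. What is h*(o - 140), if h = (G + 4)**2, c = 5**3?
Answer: -14261337/4 ≈ -3.5653e+6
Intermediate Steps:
c = 125
G = 125
p(y) = -y/4 (p(y) = y*(-1/4) = -y/4)
h = 16641 (h = (125 + 4)**2 = 129**2 = 16641)
o = -297/4 (o = -1/4*1 - 1*74 = -1/4 - 74 = -297/4 ≈ -74.250)
h*(o - 140) = 16641*(-297/4 - 140) = 16641*(-857/4) = -14261337/4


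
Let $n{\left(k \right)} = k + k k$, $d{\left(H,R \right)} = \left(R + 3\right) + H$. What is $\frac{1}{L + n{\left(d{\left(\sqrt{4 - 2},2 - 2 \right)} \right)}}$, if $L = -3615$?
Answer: $- \frac{3601}{12967103} - \frac{7 \sqrt{2}}{12967103} \approx -0.00027847$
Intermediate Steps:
$d{\left(H,R \right)} = 3 + H + R$ ($d{\left(H,R \right)} = \left(3 + R\right) + H = 3 + H + R$)
$n{\left(k \right)} = k + k^{2}$
$\frac{1}{L + n{\left(d{\left(\sqrt{4 - 2},2 - 2 \right)} \right)}} = \frac{1}{-3615 + \left(3 + \sqrt{4 - 2} + \left(2 - 2\right)\right) \left(1 + \left(3 + \sqrt{4 - 2} + \left(2 - 2\right)\right)\right)} = \frac{1}{-3615 + \left(3 + \sqrt{2} + \left(2 - 2\right)\right) \left(1 + \left(3 + \sqrt{2} + \left(2 - 2\right)\right)\right)} = \frac{1}{-3615 + \left(3 + \sqrt{2} + 0\right) \left(1 + \left(3 + \sqrt{2} + 0\right)\right)} = \frac{1}{-3615 + \left(3 + \sqrt{2}\right) \left(1 + \left(3 + \sqrt{2}\right)\right)} = \frac{1}{-3615 + \left(3 + \sqrt{2}\right) \left(4 + \sqrt{2}\right)}$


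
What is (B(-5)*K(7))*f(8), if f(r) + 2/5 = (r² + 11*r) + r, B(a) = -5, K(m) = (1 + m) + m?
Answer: -11970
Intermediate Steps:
K(m) = 1 + 2*m
f(r) = -⅖ + r² + 12*r (f(r) = -⅖ + ((r² + 11*r) + r) = -⅖ + (r² + 12*r) = -⅖ + r² + 12*r)
(B(-5)*K(7))*f(8) = (-5*(1 + 2*7))*(-⅖ + 8² + 12*8) = (-5*(1 + 14))*(-⅖ + 64 + 96) = -5*15*(798/5) = -75*798/5 = -11970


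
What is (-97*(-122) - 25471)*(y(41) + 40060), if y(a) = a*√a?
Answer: -546298220 - 559117*√41 ≈ -5.4988e+8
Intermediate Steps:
y(a) = a^(3/2)
(-97*(-122) - 25471)*(y(41) + 40060) = (-97*(-122) - 25471)*(41^(3/2) + 40060) = (11834 - 25471)*(41*√41 + 40060) = -13637*(40060 + 41*√41) = -546298220 - 559117*√41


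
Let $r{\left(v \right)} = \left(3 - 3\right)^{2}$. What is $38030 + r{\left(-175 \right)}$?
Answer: $38030$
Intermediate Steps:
$r{\left(v \right)} = 0$ ($r{\left(v \right)} = 0^{2} = 0$)
$38030 + r{\left(-175 \right)} = 38030 + 0 = 38030$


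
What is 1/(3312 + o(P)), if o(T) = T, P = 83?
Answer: 1/3395 ≈ 0.00029455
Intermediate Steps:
1/(3312 + o(P)) = 1/(3312 + 83) = 1/3395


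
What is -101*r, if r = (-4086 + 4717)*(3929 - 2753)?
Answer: -74947656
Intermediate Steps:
r = 742056 (r = 631*1176 = 742056)
-101*r = -101*742056 = -74947656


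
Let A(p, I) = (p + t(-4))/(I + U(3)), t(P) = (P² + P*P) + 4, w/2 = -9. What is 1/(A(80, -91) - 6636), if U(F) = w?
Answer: -109/723440 ≈ -0.00015067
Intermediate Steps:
w = -18 (w = 2*(-9) = -18)
t(P) = 4 + 2*P² (t(P) = (P² + P²) + 4 = 2*P² + 4 = 4 + 2*P²)
U(F) = -18
A(p, I) = (36 + p)/(-18 + I) (A(p, I) = (p + (4 + 2*(-4)²))/(I - 18) = (p + (4 + 2*16))/(-18 + I) = (p + (4 + 32))/(-18 + I) = (p + 36)/(-18 + I) = (36 + p)/(-18 + I))
1/(A(80, -91) - 6636) = 1/((36 + 80)/(-18 - 91) - 6636) = 1/(116/(-109) - 6636) = 1/(-1/109*116 - 6636) = 1/(-116/109 - 6636) = 1/(-723440/109) = -109/723440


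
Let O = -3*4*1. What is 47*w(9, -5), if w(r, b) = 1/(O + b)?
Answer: -47/17 ≈ -2.7647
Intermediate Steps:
O = -12 (O = -12*1 = -12)
w(r, b) = 1/(-12 + b)
47*w(9, -5) = 47/(-12 - 5) = 47/(-17) = 47*(-1/17) = -47/17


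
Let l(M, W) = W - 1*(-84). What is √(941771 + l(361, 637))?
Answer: 2*√235623 ≈ 970.82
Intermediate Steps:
l(M, W) = 84 + W (l(M, W) = W + 84 = 84 + W)
√(941771 + l(361, 637)) = √(941771 + (84 + 637)) = √(941771 + 721) = √942492 = 2*√235623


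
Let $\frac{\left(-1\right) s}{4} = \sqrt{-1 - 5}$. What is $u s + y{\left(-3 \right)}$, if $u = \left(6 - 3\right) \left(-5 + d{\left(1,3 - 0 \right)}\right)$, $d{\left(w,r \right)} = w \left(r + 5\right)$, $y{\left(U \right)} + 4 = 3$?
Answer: $-1 - 36 i \sqrt{6} \approx -1.0 - 88.182 i$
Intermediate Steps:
$y{\left(U \right)} = -1$ ($y{\left(U \right)} = -4 + 3 = -1$)
$d{\left(w,r \right)} = w \left(5 + r\right)$
$u = 9$ ($u = \left(6 - 3\right) \left(-5 + 1 \left(5 + \left(3 - 0\right)\right)\right) = 3 \left(-5 + 1 \left(5 + \left(3 + 0\right)\right)\right) = 3 \left(-5 + 1 \left(5 + 3\right)\right) = 3 \left(-5 + 1 \cdot 8\right) = 3 \left(-5 + 8\right) = 3 \cdot 3 = 9$)
$s = - 4 i \sqrt{6}$ ($s = - 4 \sqrt{-1 - 5} = - 4 \sqrt{-6} = - 4 i \sqrt{6} \approx - 9.798 i$)
$u s + y{\left(-3 \right)} = 9 \left(- 4 i \sqrt{6}\right) - 1 = - 36 i \sqrt{6} - 1 = -1 - 36 i \sqrt{6}$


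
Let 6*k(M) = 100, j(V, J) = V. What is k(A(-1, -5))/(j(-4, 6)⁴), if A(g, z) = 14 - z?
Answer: 25/384 ≈ 0.065104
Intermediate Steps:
k(M) = 50/3 (k(M) = (⅙)*100 = 50/3)
k(A(-1, -5))/(j(-4, 6)⁴) = 50/(3*((-4)⁴)) = (50/3)/256 = (50/3)*(1/256) = 25/384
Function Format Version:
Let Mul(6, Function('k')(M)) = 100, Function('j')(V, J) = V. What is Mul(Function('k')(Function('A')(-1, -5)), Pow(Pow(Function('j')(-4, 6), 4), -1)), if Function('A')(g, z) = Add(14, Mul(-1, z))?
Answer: Rational(25, 384) ≈ 0.065104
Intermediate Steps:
Function('k')(M) = Rational(50, 3) (Function('k')(M) = Mul(Rational(1, 6), 100) = Rational(50, 3))
Mul(Function('k')(Function('A')(-1, -5)), Pow(Pow(Function('j')(-4, 6), 4), -1)) = Mul(Rational(50, 3), Pow(Pow(-4, 4), -1)) = Mul(Rational(50, 3), Pow(256, -1)) = Mul(Rational(50, 3), Rational(1, 256)) = Rational(25, 384)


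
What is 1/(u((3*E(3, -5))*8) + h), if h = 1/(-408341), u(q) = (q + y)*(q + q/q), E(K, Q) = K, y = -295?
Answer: -408341/6647383140 ≈ -6.1429e-5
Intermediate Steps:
u(q) = (1 + q)*(-295 + q) (u(q) = (q - 295)*(q + q/q) = (-295 + q)*(q + 1) = (-295 + q)*(1 + q) = (1 + q)*(-295 + q))
h = -1/408341 ≈ -2.4489e-6
1/(u((3*E(3, -5))*8) + h) = 1/((-295 + ((3*3)*8)² - 294*3*3*8) - 1/408341) = 1/((-295 + (9*8)² - 2646*8) - 1/408341) = 1/((-295 + 72² - 294*72) - 1/408341) = 1/((-295 + 5184 - 21168) - 1/408341) = 1/(-16279 - 1/408341) = 1/(-6647383140/408341) = -408341/6647383140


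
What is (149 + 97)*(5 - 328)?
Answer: -79458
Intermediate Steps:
(149 + 97)*(5 - 328) = 246*(-323) = -79458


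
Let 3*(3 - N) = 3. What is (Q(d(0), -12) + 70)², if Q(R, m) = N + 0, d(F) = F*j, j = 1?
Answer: 5184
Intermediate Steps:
d(F) = F (d(F) = F*1 = F)
N = 2 (N = 3 - ⅓*3 = 3 - 1 = 2)
Q(R, m) = 2 (Q(R, m) = 2 + 0 = 2)
(Q(d(0), -12) + 70)² = (2 + 70)² = 72² = 5184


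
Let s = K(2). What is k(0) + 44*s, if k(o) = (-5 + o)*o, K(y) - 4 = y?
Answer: 264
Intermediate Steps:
K(y) = 4 + y
s = 6 (s = 4 + 2 = 6)
k(o) = o*(-5 + o)
k(0) + 44*s = 0*(-5 + 0) + 44*6 = 0*(-5) + 264 = 0 + 264 = 264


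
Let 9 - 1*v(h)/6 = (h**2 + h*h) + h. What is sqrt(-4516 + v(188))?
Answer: I*sqrt(429718) ≈ 655.53*I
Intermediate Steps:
v(h) = 54 - 12*h**2 - 6*h (v(h) = 54 - 6*((h**2 + h*h) + h) = 54 - 6*((h**2 + h**2) + h) = 54 - 6*(2*h**2 + h) = 54 - 6*(h + 2*h**2) = 54 + (-12*h**2 - 6*h) = 54 - 12*h**2 - 6*h)
sqrt(-4516 + v(188)) = sqrt(-4516 + (54 - 12*188**2 - 6*188)) = sqrt(-4516 + (54 - 12*35344 - 1128)) = sqrt(-4516 + (54 - 424128 - 1128)) = sqrt(-4516 - 425202) = sqrt(-429718) = I*sqrt(429718)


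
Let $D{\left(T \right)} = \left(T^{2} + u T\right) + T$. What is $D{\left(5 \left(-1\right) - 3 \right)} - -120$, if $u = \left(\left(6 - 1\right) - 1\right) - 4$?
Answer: $176$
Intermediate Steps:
$u = 0$ ($u = \left(5 - 1\right) - 4 = 4 - 4 = 0$)
$D{\left(T \right)} = T + T^{2}$ ($D{\left(T \right)} = \left(T^{2} + 0 T\right) + T = \left(T^{2} + 0\right) + T = T^{2} + T = T + T^{2}$)
$D{\left(5 \left(-1\right) - 3 \right)} - -120 = \left(5 \left(-1\right) - 3\right) \left(1 + \left(5 \left(-1\right) - 3\right)\right) - -120 = \left(-5 - 3\right) \left(1 - 8\right) + 120 = - 8 \left(1 - 8\right) + 120 = \left(-8\right) \left(-7\right) + 120 = 56 + 120 = 176$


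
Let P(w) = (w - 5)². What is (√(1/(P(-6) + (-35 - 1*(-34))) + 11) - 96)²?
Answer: (5760 - √39630)²/3600 ≈ 8590.0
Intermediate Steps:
P(w) = (-5 + w)²
(√(1/(P(-6) + (-35 - 1*(-34))) + 11) - 96)² = (√(1/((-5 - 6)² + (-35 - 1*(-34))) + 11) - 96)² = (√(1/((-11)² + (-35 + 34)) + 11) - 96)² = (√(1/(121 - 1) + 11) - 96)² = (√(1/120 + 11) - 96)² = (√(1321/120) - 96)² = (√39630/60 - 96)² = (-96 + √39630/60)²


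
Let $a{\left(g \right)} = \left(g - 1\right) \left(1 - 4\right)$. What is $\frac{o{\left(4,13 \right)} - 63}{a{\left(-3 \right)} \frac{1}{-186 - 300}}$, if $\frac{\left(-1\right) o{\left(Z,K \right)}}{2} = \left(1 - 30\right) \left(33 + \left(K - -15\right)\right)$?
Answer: $- \frac{281475}{2} \approx -1.4074 \cdot 10^{5}$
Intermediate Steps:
$a{\left(g \right)} = 3 - 3 g$ ($a{\left(g \right)} = \left(-1 + g\right) \left(-3\right) = 3 - 3 g$)
$o{\left(Z,K \right)} = 2784 + 58 K$ ($o{\left(Z,K \right)} = - 2 \left(1 - 30\right) \left(33 + \left(K - -15\right)\right) = - 2 \left(- 29 \left(33 + \left(K + 15\right)\right)\right) = - 2 \left(- 29 \left(33 + \left(15 + K\right)\right)\right) = - 2 \left(- 29 \left(48 + K\right)\right) = - 2 \left(-1392 - 29 K\right) = 2784 + 58 K$)
$\frac{o{\left(4,13 \right)} - 63}{a{\left(-3 \right)} \frac{1}{-186 - 300}} = \frac{\left(2784 + 58 \cdot 13\right) - 63}{\left(3 - -9\right) \frac{1}{-186 - 300}} = \frac{\left(2784 + 754\right) - 63}{\left(3 + 9\right) \frac{1}{-486}} = \frac{3538 - 63}{12 \left(- \frac{1}{486}\right)} = \frac{3475}{- \frac{2}{81}} = 3475 \left(- \frac{81}{2}\right) = - \frac{281475}{2}$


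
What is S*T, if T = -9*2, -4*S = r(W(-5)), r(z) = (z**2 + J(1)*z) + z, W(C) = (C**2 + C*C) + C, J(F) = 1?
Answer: 19035/2 ≈ 9517.5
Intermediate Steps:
W(C) = C + 2*C**2 (W(C) = (C**2 + C**2) + C = 2*C**2 + C = C + 2*C**2)
r(z) = z**2 + 2*z (r(z) = (z**2 + 1*z) + z = (z**2 + z) + z = (z + z**2) + z = z**2 + 2*z)
S = -2115/4 (S = -(-5*(1 + 2*(-5)))*(2 - 5*(1 + 2*(-5)))/4 = -(-5*(1 - 10))*(2 - 5*(1 - 10))/4 = -(-5*(-9))*(2 - 5*(-9))/4 = -45*(2 + 45)/4 = -45*47/4 = -1/4*2115 = -2115/4 ≈ -528.75)
T = -18
S*T = -2115/4*(-18) = 19035/2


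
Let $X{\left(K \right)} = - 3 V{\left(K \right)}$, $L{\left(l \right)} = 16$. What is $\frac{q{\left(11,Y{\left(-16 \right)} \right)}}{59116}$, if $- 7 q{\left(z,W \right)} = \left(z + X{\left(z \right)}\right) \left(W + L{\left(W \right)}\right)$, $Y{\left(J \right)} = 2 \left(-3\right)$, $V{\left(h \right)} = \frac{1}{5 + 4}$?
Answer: $- \frac{80}{310359} \approx -0.00025777$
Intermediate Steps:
$V{\left(h \right)} = \frac{1}{9}$
$Y{\left(J \right)} = -6$
$X{\left(K \right)} = - \frac{1}{3}$ ($X{\left(K \right)} = \left(-3\right) \frac{1}{9} = - \frac{1}{3}$)
$q{\left(z,W \right)} = - \frac{\left(16 + W\right) \left(- \frac{1}{3} + z\right)}{7}$ ($q{\left(z,W \right)} = - \frac{\left(z - \frac{1}{3}\right) \left(W + 16\right)}{7} = - \frac{\left(- \frac{1}{3} + z\right) \left(16 + W\right)}{7} = - \frac{\left(16 + W\right) \left(- \frac{1}{3} + z\right)}{7}$)
$\frac{q{\left(11,Y{\left(-16 \right)} \right)}}{59116} = \frac{\frac{16}{21} - \frac{176}{7} + \frac{1}{21} \left(-6\right) - \left(- \frac{6}{7}\right) 11}{59116} = \left(\frac{16}{21} - \frac{176}{7} - \frac{2}{7} + \frac{66}{7}\right) \frac{1}{59116} = \left(- \frac{320}{21}\right) \frac{1}{59116} = - \frac{80}{310359}$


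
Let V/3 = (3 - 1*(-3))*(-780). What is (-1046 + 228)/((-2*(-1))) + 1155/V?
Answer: -382901/936 ≈ -409.08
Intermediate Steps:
V = -14040 (V = 3*((3 - 1*(-3))*(-780)) = 3*((3 + 3)*(-780)) = 3*(6*(-780)) = 3*(-4680) = -14040)
(-1046 + 228)/((-2*(-1))) + 1155/V = (-1046 + 228)/((-2*(-1))) + 1155/(-14040) = -818/2 + 1155*(-1/14040) = -818*½ - 77/936 = -409 - 77/936 = -382901/936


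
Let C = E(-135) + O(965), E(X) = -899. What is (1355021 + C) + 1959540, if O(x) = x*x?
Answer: 4244887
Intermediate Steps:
O(x) = x**2
C = 930326 (C = -899 + 965**2 = -899 + 931225 = 930326)
(1355021 + C) + 1959540 = (1355021 + 930326) + 1959540 = 2285347 + 1959540 = 4244887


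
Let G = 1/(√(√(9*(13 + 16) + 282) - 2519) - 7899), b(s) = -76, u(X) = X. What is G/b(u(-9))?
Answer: 1/(76*(7899 - I*√(2519 - √543))) ≈ 1.6657e-6 + 1.0535e-8*I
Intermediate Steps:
G = 1/(-7899 + √(-2519 + √543)) (G = 1/(√(√(9*29 + 282) - 2519) - 7899) = 1/(√(√(261 + 282) - 2519) - 7899) = 1/(√(√543 - 2519) - 7899) = 1/(√(-2519 + √543) - 7899) = 1/(-7899 + √(-2519 + √543)) ≈ -0.00012659 - 8.006e-7*I)
G/b(u(-9)) = -1/(7899 - I*√(2519 - √543))/(-76) = -1/(7899 - I*√(2519 - √543))*(-1/76) = 1/(76*(7899 - I*√(2519 - √543)))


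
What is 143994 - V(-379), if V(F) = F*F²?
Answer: 54583933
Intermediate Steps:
V(F) = F³
143994 - V(-379) = 143994 - 1*(-379)³ = 143994 - 1*(-54439939) = 143994 + 54439939 = 54583933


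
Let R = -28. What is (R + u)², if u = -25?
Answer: 2809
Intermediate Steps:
(R + u)² = (-28 - 25)² = (-53)² = 2809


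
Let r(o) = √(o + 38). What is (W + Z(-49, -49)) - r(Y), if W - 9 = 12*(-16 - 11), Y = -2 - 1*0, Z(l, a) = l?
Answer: -370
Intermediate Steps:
Y = -2 (Y = -2 + 0 = -2)
r(o) = √(38 + o)
W = -315 (W = 9 + 12*(-16 - 11) = 9 + 12*(-27) = 9 - 324 = -315)
(W + Z(-49, -49)) - r(Y) = (-315 - 49) - √(38 - 2) = -364 - √36 = -364 - 1*6 = -364 - 6 = -370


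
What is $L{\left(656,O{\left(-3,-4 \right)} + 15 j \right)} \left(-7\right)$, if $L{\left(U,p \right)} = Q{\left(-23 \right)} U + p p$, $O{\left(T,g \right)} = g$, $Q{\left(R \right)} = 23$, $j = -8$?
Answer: $-213248$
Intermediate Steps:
$L{\left(U,p \right)} = p^{2} + 23 U$ ($L{\left(U,p \right)} = 23 U + p p = 23 U + p^{2} = p^{2} + 23 U$)
$L{\left(656,O{\left(-3,-4 \right)} + 15 j \right)} \left(-7\right) = \left(\left(-4 + 15 \left(-8\right)\right)^{2} + 23 \cdot 656\right) \left(-7\right) = \left(\left(-4 - 120\right)^{2} + 15088\right) \left(-7\right) = \left(\left(-124\right)^{2} + 15088\right) \left(-7\right) = \left(15376 + 15088\right) \left(-7\right) = 30464 \left(-7\right) = -213248$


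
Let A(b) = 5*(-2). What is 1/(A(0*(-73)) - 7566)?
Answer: -1/7576 ≈ -0.00013200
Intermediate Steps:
A(b) = -10
1/(A(0*(-73)) - 7566) = 1/(-10 - 7566) = 1/(-7576) = -1/7576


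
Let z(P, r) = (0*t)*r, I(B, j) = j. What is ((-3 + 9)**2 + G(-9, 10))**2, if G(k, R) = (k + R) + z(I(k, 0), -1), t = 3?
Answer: 1369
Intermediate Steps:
z(P, r) = 0 (z(P, r) = (0*3)*r = 0*r = 0)
G(k, R) = R + k (G(k, R) = (k + R) + 0 = (R + k) + 0 = R + k)
((-3 + 9)**2 + G(-9, 10))**2 = ((-3 + 9)**2 + (10 - 9))**2 = (6**2 + 1)**2 = (36 + 1)**2 = 37**2 = 1369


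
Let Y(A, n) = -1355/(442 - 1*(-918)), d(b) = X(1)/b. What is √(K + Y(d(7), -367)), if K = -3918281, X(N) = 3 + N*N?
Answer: I*√18118135951/68 ≈ 1979.5*I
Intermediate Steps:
X(N) = 3 + N²
d(b) = 4/b (d(b) = (3 + 1²)/b = (3 + 1)/b = 4/b)
Y(A, n) = -271/272 (Y(A, n) = -1355/(442 + 918) = -1355/1360 = -1355*1/1360 = -271/272)
√(K + Y(d(7), -367)) = √(-3918281 - 271/272) = √(-1065772703/272) = I*√18118135951/68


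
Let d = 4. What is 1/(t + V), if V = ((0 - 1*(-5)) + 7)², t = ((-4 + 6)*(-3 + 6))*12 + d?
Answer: 1/220 ≈ 0.0045455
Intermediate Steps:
t = 76 (t = ((-4 + 6)*(-3 + 6))*12 + 4 = (2*3)*12 + 4 = 6*12 + 4 = 72 + 4 = 76)
V = 144 (V = ((0 + 5) + 7)² = (5 + 7)² = 12² = 144)
1/(t + V) = 1/(76 + 144) = 1/220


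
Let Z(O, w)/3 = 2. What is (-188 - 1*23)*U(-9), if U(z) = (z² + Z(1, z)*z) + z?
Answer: -3798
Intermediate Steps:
Z(O, w) = 6 (Z(O, w) = 3*2 = 6)
U(z) = z² + 7*z (U(z) = (z² + 6*z) + z = z² + 7*z)
(-188 - 1*23)*U(-9) = (-188 - 1*23)*(-9*(7 - 9)) = (-188 - 23)*(-9*(-2)) = -211*18 = -3798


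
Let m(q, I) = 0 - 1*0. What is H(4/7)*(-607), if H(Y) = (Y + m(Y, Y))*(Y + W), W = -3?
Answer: 41276/49 ≈ 842.37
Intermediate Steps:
m(q, I) = 0 (m(q, I) = 0 + 0 = 0)
H(Y) = Y*(-3 + Y) (H(Y) = (Y + 0)*(Y - 3) = Y*(-3 + Y))
H(4/7)*(-607) = ((4/7)*(-3 + 4/7))*(-607) = ((4*(1/7))*(-3 + 4*(1/7)))*(-607) = (4*(-3 + 4/7)/7)*(-607) = ((4/7)*(-17/7))*(-607) = -68/49*(-607) = 41276/49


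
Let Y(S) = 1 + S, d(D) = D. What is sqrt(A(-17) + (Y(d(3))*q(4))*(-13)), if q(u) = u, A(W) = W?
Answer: 15*I ≈ 15.0*I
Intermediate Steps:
sqrt(A(-17) + (Y(d(3))*q(4))*(-13)) = sqrt(-17 + ((1 + 3)*4)*(-13)) = sqrt(-17 + (4*4)*(-13)) = sqrt(-17 + 16*(-13)) = sqrt(-17 - 208) = sqrt(-225) = 15*I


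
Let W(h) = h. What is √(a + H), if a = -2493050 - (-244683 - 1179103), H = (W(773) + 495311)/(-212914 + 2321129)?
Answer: 2*I*√1188104542632789585/2108215 ≈ 1034.1*I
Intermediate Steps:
H = 496084/2108215 (H = (773 + 495311)/(-212914 + 2321129) = 496084/2108215 ≈ 0.23531)
a = -1069264 (a = -2493050 - 1*(-1423786) = -2493050 + 1423786 = -1069264)
√(a + H) = √(-1069264 + 496084/2108215) = √(-2254237907676/2108215) = 2*I*√1188104542632789585/2108215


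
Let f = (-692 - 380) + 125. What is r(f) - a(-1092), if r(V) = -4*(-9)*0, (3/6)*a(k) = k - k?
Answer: 0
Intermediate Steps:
a(k) = 0 (a(k) = 2*(k - k) = 2*0 = 0)
f = -947 (f = -1072 + 125 = -947)
r(V) = 0 (r(V) = 36*0 = 0)
r(f) - a(-1092) = 0 - 1*0 = 0 + 0 = 0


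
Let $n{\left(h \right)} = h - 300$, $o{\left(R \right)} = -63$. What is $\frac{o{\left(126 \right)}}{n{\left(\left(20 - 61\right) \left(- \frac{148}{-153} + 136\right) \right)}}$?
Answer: $\frac{9639}{905096} \approx 0.01065$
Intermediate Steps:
$n{\left(h \right)} = -300 + h$
$\frac{o{\left(126 \right)}}{n{\left(\left(20 - 61\right) \left(- \frac{148}{-153} + 136\right) \right)}} = - \frac{63}{-300 + \left(20 - 61\right) \left(- \frac{148}{-153} + 136\right)} = - \frac{63}{-300 - 41 \left(\left(-148\right) \left(- \frac{1}{153}\right) + 136\right)} = - \frac{63}{-300 - 41 \left(\frac{148}{153} + 136\right)} = - \frac{63}{-300 - \frac{859196}{153}} = - \frac{63}{- \frac{905096}{153}} = \left(-63\right) \left(- \frac{153}{905096}\right) = \frac{9639}{905096}$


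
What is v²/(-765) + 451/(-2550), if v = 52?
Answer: -28393/7650 ≈ -3.7115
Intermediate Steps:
v²/(-765) + 451/(-2550) = 52²/(-765) + 451/(-2550) = 2704*(-1/765) + 451*(-1/2550) = -2704/765 - 451/2550 = -28393/7650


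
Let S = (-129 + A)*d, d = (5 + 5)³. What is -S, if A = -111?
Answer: 240000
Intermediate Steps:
d = 1000 (d = 10³ = 1000)
S = -240000 (S = (-129 - 111)*1000 = -240*1000 = -240000)
-S = -1*(-240000) = 240000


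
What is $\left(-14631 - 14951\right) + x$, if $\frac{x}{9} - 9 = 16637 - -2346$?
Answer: $141346$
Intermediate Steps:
$x = 170928$ ($x = 81 + 9 \left(16637 - -2346\right) = 81 + 9 \left(16637 + 2346\right) = 81 + 9 \cdot 18983 = 81 + 170847 = 170928$)
$\left(-14631 - 14951\right) + x = \left(-14631 - 14951\right) + 170928 = -29582 + 170928 = 141346$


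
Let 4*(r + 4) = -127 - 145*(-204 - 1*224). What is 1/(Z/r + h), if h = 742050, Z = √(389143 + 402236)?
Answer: 158044896299025/117277215298690797802 - 20639*√87931/58638607649345398901 ≈ 1.3476e-6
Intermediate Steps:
r = 61917/4 (r = -4 + (-127 - 145*(-204 - 1*224))/4 = -4 + (-127 - 145*(-204 - 224))/4 = -4 + (-127 - 145*(-428))/4 = -4 + (-127 + 62060)/4 = -4 + (¼)*61933 = -4 + 61933/4 = 61917/4 ≈ 15479.)
Z = 3*√87931 (Z = √791379 = 3*√87931 ≈ 889.59)
1/(Z/r + h) = 1/((3*√87931)/(61917/4) + 742050) = 1/((3*√87931)*(4/61917) + 742050) = 1/(4*√87931/20639 + 742050) = 1/(742050 + 4*√87931/20639)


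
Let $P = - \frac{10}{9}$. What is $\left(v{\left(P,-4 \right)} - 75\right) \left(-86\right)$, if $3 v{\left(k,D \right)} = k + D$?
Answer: $\frac{178106}{27} \approx 6596.5$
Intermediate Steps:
$P = - \frac{10}{9}$ ($P = \left(-10\right) \frac{1}{9} = - \frac{10}{9} \approx -1.1111$)
$v{\left(k,D \right)} = \frac{D}{3} + \frac{k}{3}$ ($v{\left(k,D \right)} = \frac{k + D}{3} = \frac{D + k}{3} = \frac{D}{3} + \frac{k}{3}$)
$\left(v{\left(P,-4 \right)} - 75\right) \left(-86\right) = \left(\left(\frac{1}{3} \left(-4\right) + \frac{1}{3} \left(- \frac{10}{9}\right)\right) - 75\right) \left(-86\right) = \left(\left(- \frac{4}{3} - \frac{10}{27}\right) - 75\right) \left(-86\right) = \left(- \frac{46}{27} - 75\right) \left(-86\right) = \left(- \frac{2071}{27}\right) \left(-86\right) = \frac{178106}{27}$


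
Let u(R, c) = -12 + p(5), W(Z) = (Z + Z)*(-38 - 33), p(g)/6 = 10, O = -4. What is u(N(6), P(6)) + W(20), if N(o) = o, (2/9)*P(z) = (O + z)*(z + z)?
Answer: -2792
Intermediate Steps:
p(g) = 60 (p(g) = 6*10 = 60)
P(z) = 9*z*(-4 + z) (P(z) = 9*((-4 + z)*(z + z))/2 = 9*((-4 + z)*(2*z))/2 = 9*(2*z*(-4 + z))/2 = 9*z*(-4 + z))
W(Z) = -142*Z (W(Z) = (2*Z)*(-71) = -142*Z)
u(R, c) = 48 (u(R, c) = -12 + 60 = 48)
u(N(6), P(6)) + W(20) = 48 - 142*20 = 48 - 2840 = -2792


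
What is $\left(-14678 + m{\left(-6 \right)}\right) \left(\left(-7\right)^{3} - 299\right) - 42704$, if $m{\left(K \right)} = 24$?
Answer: $9365164$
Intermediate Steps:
$\left(-14678 + m{\left(-6 \right)}\right) \left(\left(-7\right)^{3} - 299\right) - 42704 = \left(-14678 + 24\right) \left(\left(-7\right)^{3} - 299\right) - 42704 = - 14654 \left(-343 - 299\right) - 42704 = \left(-14654\right) \left(-642\right) - 42704 = 9407868 - 42704 = 9365164$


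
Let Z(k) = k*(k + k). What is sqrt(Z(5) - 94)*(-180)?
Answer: -360*I*sqrt(11) ≈ -1194.0*I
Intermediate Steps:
Z(k) = 2*k**2 (Z(k) = k*(2*k) = 2*k**2)
sqrt(Z(5) - 94)*(-180) = sqrt(2*5**2 - 94)*(-180) = sqrt(2*25 - 94)*(-180) = sqrt(50 - 94)*(-180) = sqrt(-44)*(-180) = (2*I*sqrt(11))*(-180) = -360*I*sqrt(11)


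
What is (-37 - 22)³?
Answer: -205379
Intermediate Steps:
(-37 - 22)³ = (-59)³ = -205379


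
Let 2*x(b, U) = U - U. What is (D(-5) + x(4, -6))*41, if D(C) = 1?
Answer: 41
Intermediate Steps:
x(b, U) = 0 (x(b, U) = (U - U)/2 = (½)*0 = 0)
(D(-5) + x(4, -6))*41 = (1 + 0)*41 = 1*41 = 41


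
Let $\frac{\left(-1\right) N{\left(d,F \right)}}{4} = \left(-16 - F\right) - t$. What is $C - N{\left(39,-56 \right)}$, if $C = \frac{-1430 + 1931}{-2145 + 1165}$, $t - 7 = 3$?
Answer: $\frac{117099}{980} \approx 119.49$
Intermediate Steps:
$t = 10$ ($t = 7 + 3 = 10$)
$N{\left(d,F \right)} = 104 + 4 F$ ($N{\left(d,F \right)} = - 4 \left(\left(-16 - F\right) - 10\right) = - 4 \left(-26 - F\right) = 104 + 4 F$)
$C = - \frac{501}{980}$ ($C = \frac{501}{-980} = 501 \left(- \frac{1}{980}\right) = - \frac{501}{980} \approx -0.51122$)
$C - N{\left(39,-56 \right)} = - \frac{501}{980} - \left(104 + 4 \left(-56\right)\right) = - \frac{501}{980} - \left(104 - 224\right) = - \frac{501}{980} - -120 = - \frac{501}{980} + 120 = \frac{117099}{980}$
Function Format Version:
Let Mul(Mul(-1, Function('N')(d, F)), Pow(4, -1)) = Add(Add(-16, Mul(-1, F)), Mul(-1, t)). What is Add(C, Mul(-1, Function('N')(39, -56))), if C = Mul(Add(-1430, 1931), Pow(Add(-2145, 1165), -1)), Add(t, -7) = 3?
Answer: Rational(117099, 980) ≈ 119.49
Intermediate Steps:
t = 10 (t = Add(7, 3) = 10)
Function('N')(d, F) = Add(104, Mul(4, F)) (Function('N')(d, F) = Mul(-4, Add(Add(-16, Mul(-1, F)), Mul(-1, 10))) = Mul(-4, Add(Add(-16, Mul(-1, F)), -10)) = Mul(-4, Add(-26, Mul(-1, F))) = Add(104, Mul(4, F)))
C = Rational(-501, 980) (C = Mul(501, Pow(-980, -1)) = Mul(501, Rational(-1, 980)) = Rational(-501, 980) ≈ -0.51122)
Add(C, Mul(-1, Function('N')(39, -56))) = Add(Rational(-501, 980), Mul(-1, Add(104, Mul(4, -56)))) = Add(Rational(-501, 980), Mul(-1, Add(104, -224))) = Add(Rational(-501, 980), Mul(-1, -120)) = Add(Rational(-501, 980), 120) = Rational(117099, 980)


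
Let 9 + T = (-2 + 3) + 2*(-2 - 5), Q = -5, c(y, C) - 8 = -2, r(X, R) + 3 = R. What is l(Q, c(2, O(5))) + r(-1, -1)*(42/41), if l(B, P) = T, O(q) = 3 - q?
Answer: -1070/41 ≈ -26.098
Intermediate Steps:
r(X, R) = -3 + R
c(y, C) = 6 (c(y, C) = 8 - 2 = 6)
T = -22 (T = -9 + ((-2 + 3) + 2*(-2 - 5)) = -9 + (1 + 2*(-7)) = -9 + (1 - 14) = -9 - 13 = -22)
l(B, P) = -22
l(Q, c(2, O(5))) + r(-1, -1)*(42/41) = -22 + (-3 - 1)*(42/41) = -22 - 168/41 = -1070/41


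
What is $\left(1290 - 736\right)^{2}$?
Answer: $306916$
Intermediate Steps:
$\left(1290 - 736\right)^{2} = 554^{2} = 306916$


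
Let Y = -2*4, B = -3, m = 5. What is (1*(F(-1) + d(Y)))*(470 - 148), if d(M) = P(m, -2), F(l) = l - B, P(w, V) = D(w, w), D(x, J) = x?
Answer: 2254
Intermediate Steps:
P(w, V) = w
Y = -8
F(l) = 3 + l (F(l) = l - 1*(-3) = l + 3 = 3 + l)
d(M) = 5
(1*(F(-1) + d(Y)))*(470 - 148) = (1*((3 - 1) + 5))*(470 - 148) = (1*(2 + 5))*322 = (1*7)*322 = 7*322 = 2254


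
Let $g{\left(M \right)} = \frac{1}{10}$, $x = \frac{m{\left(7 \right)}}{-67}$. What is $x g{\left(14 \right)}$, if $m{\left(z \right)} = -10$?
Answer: $\frac{1}{67} \approx 0.014925$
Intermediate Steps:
$x = \frac{10}{67}$ ($x = - \frac{10}{-67} = \left(-10\right) \left(- \frac{1}{67}\right) = \frac{10}{67} \approx 0.14925$)
$g{\left(M \right)} = \frac{1}{10}$
$x g{\left(14 \right)} = \frac{10}{67} \cdot \frac{1}{10} = \frac{1}{67}$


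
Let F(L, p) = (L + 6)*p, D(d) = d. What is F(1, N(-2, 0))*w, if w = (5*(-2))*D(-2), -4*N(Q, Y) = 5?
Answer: -175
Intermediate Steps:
N(Q, Y) = -5/4 (N(Q, Y) = -¼*5 = -5/4)
F(L, p) = p*(6 + L) (F(L, p) = (6 + L)*p = p*(6 + L))
w = 20 (w = (5*(-2))*(-2) = -10*(-2) = 20)
F(1, N(-2, 0))*w = -5*(6 + 1)/4*20 = -5/4*7*20 = -35/4*20 = -175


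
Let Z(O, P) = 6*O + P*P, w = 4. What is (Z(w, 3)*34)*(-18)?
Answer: -20196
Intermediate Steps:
Z(O, P) = P² + 6*O (Z(O, P) = 6*O + P² = P² + 6*O)
(Z(w, 3)*34)*(-18) = ((3² + 6*4)*34)*(-18) = ((9 + 24)*34)*(-18) = (33*34)*(-18) = 1122*(-18) = -20196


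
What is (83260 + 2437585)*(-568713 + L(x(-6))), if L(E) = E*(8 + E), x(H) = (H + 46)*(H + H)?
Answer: -862514679285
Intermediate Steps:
x(H) = 2*H*(46 + H) (x(H) = (46 + H)*(2*H) = 2*H*(46 + H))
(83260 + 2437585)*(-568713 + L(x(-6))) = (83260 + 2437585)*(-568713 + (2*(-6)*(46 - 6))*(8 + 2*(-6)*(46 - 6))) = 2520845*(-568713 + (2*(-6)*40)*(8 + 2*(-6)*40)) = 2520845*(-568713 - 480*(8 - 480)) = 2520845*(-568713 - 480*(-472)) = 2520845*(-568713 + 226560) = 2520845*(-342153) = -862514679285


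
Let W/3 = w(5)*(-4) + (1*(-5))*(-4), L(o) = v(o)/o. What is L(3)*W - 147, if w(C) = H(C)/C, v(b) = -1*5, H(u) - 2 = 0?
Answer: -239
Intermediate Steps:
H(u) = 2 (H(u) = 2 + 0 = 2)
v(b) = -5
w(C) = 2/C
L(o) = -5/o
W = 276/5 (W = 3*((2/5)*(-4) + (1*(-5))*(-4)) = 3*((2*(⅕))*(-4) - 5*(-4)) = 3*((⅖)*(-4) + 20) = 3*(-8/5 + 20) = 3*(92/5) = 276/5 ≈ 55.200)
L(3)*W - 147 = -5/3*(276/5) - 147 = -5*⅓*(276/5) - 147 = -5/3*276/5 - 147 = -92 - 147 = -239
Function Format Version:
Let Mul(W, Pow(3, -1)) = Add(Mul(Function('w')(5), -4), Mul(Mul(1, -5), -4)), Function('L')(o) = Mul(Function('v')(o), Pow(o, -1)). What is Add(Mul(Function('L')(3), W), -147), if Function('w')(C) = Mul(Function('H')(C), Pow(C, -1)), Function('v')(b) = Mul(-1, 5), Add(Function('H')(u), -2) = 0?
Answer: -239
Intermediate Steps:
Function('H')(u) = 2 (Function('H')(u) = Add(2, 0) = 2)
Function('v')(b) = -5
Function('w')(C) = Mul(2, Pow(C, -1))
Function('L')(o) = Mul(-5, Pow(o, -1))
W = Rational(276, 5) (W = Mul(3, Add(Mul(Mul(2, Pow(5, -1)), -4), Mul(Mul(1, -5), -4))) = Mul(3, Add(Mul(Mul(2, Rational(1, 5)), -4), Mul(-5, -4))) = Mul(3, Add(Mul(Rational(2, 5), -4), 20)) = Mul(3, Add(Rational(-8, 5), 20)) = Mul(3, Rational(92, 5)) = Rational(276, 5) ≈ 55.200)
Add(Mul(Function('L')(3), W), -147) = Add(Mul(Mul(-5, Pow(3, -1)), Rational(276, 5)), -147) = Add(Mul(Mul(-5, Rational(1, 3)), Rational(276, 5)), -147) = Add(Mul(Rational(-5, 3), Rational(276, 5)), -147) = Add(-92, -147) = -239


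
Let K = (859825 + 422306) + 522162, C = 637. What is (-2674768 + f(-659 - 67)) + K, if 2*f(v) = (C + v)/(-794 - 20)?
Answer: -1417133211/1628 ≈ -8.7048e+5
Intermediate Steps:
K = 1804293 (K = 1282131 + 522162 = 1804293)
f(v) = -637/1628 - v/1628 (f(v) = ((637 + v)/(-794 - 20))/2 = ((637 + v)/(-814))/2 = ((637 + v)*(-1/814))/2 = (-637/814 - v/814)/2 = -637/1628 - v/1628)
(-2674768 + f(-659 - 67)) + K = (-2674768 + (-637/1628 - (-659 - 67)/1628)) + 1804293 = (-2674768 + (-637/1628 - 1/1628*(-726))) + 1804293 = (-2674768 + (-637/1628 + 33/74)) + 1804293 = (-2674768 + 89/1628) + 1804293 = -4354522215/1628 + 1804293 = -1417133211/1628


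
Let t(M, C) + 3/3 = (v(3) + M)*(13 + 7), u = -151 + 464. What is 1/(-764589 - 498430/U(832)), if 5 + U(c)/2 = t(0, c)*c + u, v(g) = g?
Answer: -49396/37767887459 ≈ -1.3079e-6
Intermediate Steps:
u = 313
t(M, C) = 59 + 20*M (t(M, C) = -1 + (3 + M)*(13 + 7) = -1 + (3 + M)*20 = -1 + (60 + 20*M) = 59 + 20*M)
U(c) = 616 + 118*c (U(c) = -10 + 2*((59 + 20*0)*c + 313) = -10 + 2*((59 + 0)*c + 313) = -10 + 2*(59*c + 313) = -10 + 2*(313 + 59*c) = -10 + (626 + 118*c) = 616 + 118*c)
1/(-764589 - 498430/U(832)) = 1/(-764589 - 498430/(616 + 118*832)) = 1/(-764589 - 498430/(616 + 98176)) = 1/(-764589 - 498430/98792) = 1/(-764589 - 498430*1/98792) = 1/(-764589 - 249215/49396) = 1/(-37767887459/49396) = -49396/37767887459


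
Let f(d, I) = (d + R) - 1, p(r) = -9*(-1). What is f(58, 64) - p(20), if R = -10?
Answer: 38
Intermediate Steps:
p(r) = 9
f(d, I) = -11 + d (f(d, I) = (d - 10) - 1 = (-10 + d) - 1 = -11 + d)
f(58, 64) - p(20) = (-11 + 58) - 1*9 = 47 - 9 = 38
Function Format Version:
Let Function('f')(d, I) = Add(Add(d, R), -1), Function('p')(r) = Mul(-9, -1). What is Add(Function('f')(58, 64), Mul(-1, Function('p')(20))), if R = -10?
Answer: 38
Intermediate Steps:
Function('p')(r) = 9
Function('f')(d, I) = Add(-11, d) (Function('f')(d, I) = Add(Add(d, -10), -1) = Add(Add(-10, d), -1) = Add(-11, d))
Add(Function('f')(58, 64), Mul(-1, Function('p')(20))) = Add(Add(-11, 58), Mul(-1, 9)) = Add(47, -9) = 38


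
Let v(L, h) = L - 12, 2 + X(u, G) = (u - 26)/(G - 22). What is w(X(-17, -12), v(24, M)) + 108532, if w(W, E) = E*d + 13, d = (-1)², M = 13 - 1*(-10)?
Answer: 108557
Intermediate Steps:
M = 23 (M = 13 + 10 = 23)
X(u, G) = -2 + (-26 + u)/(-22 + G) (X(u, G) = -2 + (u - 26)/(G - 22) = -2 + (-26 + u)/(-22 + G))
v(L, h) = -12 + L
d = 1
w(W, E) = 13 + E (w(W, E) = E*1 + 13 = E + 13 = 13 + E)
w(X(-17, -12), v(24, M)) + 108532 = (13 + (-12 + 24)) + 108532 = (13 + 12) + 108532 = 25 + 108532 = 108557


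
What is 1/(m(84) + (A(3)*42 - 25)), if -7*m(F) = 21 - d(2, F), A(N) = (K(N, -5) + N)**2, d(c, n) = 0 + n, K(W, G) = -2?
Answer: 1/26 ≈ 0.038462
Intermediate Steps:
d(c, n) = n
A(N) = (-2 + N)**2
m(F) = -3 + F/7 (m(F) = -(21 - F)/7 = -3 + F/7)
1/(m(84) + (A(3)*42 - 25)) = 1/((-3 + (1/7)*84) + ((-2 + 3)**2*42 - 25)) = 1/((-3 + 12) + (1**2*42 - 25)) = 1/(9 + (1*42 - 25)) = 1/(9 + (42 - 25)) = 1/(9 + 17) = 1/26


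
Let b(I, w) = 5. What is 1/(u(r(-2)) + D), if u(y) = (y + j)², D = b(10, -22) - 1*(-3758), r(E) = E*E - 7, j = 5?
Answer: 1/3767 ≈ 0.00026546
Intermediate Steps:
r(E) = -7 + E² (r(E) = E² - 7 = -7 + E²)
D = 3763 (D = 5 - 1*(-3758) = 5 + 3758 = 3763)
u(y) = (5 + y)² (u(y) = (y + 5)² = (5 + y)²)
1/(u(r(-2)) + D) = 1/((5 + (-7 + (-2)²))² + 3763) = 1/((5 + (-7 + 4))² + 3763) = 1/((5 - 3)² + 3763) = 1/(2² + 3763) = 1/(4 + 3763) = 1/3767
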